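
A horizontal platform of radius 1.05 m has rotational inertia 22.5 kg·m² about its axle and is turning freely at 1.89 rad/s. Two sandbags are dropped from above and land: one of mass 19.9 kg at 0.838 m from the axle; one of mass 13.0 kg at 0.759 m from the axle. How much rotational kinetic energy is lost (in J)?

The added mass arrives with no angular momentum about the axle, and any external torque about the axle is negligible, so the system's angular momentum is conserved.
Added inertia Σmr² = (19.9)(0.838)² + (13.0)(0.759)² = 21.46 kg·m²; I_f = 22.50 + 21.46 = 43.96 kg·m².
ω_f = I_p ω_i / I_f = (22.50)(1.89) / 43.96 = 0.9673 rad/s.
KE_i = ½(22.50)(1.890 rad/s)² = 40.19 J; KE_f = ½(43.96)(0.9673)² = 20.57 J.

energy lost ≈ 19.6 J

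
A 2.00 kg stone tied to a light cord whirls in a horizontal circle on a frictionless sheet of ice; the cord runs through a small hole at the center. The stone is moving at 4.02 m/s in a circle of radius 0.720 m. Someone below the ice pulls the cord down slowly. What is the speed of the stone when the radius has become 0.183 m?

v₂ ≈ 15.8 m/s

The only horizontal force on the mass is along the cord (radial), so it exerts no torque about the hole and angular momentum m v r is conserved.
v₂ = v₁ r₁ / r₂ = (4.02)(0.720) / (0.183) = 15.82 m/s.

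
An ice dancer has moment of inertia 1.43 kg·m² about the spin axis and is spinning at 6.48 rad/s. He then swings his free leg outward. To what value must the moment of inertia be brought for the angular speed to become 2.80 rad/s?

No external torque acts about the spin axis, so angular momentum is conserved.
I₂ = I₁ω₁ / ω₂ = (1.43)(6.48) / (2.80) = 3.309 kg·m².

I₂ ≈ 3.31 kg·m²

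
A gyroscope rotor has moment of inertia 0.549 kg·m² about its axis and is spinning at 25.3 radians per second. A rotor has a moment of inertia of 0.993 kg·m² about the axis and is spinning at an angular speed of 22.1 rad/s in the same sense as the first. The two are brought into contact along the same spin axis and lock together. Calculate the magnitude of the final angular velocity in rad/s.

|ω_f| ≈ 23.2 rad/s

No external torque acts about the common axis, so total angular momentum is conserved.
Taking A's sense as positive: L = (0.5490)(25.3) + (0.9930)(22.1) = 35.84 kg·m²·rad/s.
Combined I = 0.5490 + 0.9930 = 1.542 kg·m².
ω_f = L / I = 35.84 / 1.542 = 23.24 rad/s.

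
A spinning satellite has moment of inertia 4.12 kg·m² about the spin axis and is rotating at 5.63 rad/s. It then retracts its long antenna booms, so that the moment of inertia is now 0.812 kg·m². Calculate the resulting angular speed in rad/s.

ω₂ ≈ 28.6 rad/s

Angular momentum about the spin axis is conserved since the torque about it is zero.
ω₂ = I₁ω₁ / I₂ = (4.120)(5.63 rad/s) / (0.8120) = 28.57 rad/s.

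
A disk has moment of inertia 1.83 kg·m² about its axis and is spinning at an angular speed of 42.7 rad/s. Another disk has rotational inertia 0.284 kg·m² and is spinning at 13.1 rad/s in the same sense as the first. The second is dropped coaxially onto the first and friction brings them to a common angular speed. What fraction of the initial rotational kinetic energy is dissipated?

fraction ≈ 0.0636

The coupling torques are internal; angular momentum about the shared axis is conserved.
Taking A's sense as positive: L = (1.830)(42.7) + (0.2840)(13.1) = 81.86 kg·m²·rad/s.
Combined I = 1.830 + 0.2840 = 2.114 kg·m².
ω_f = L / I = 81.86 / 2.114 = 38.72 rad/s.
KE_i = ½ΣIω² = 1693 J; KE_f = ½(2.114)(38.72)² = 1585 J.
Fraction dissipated = (KE_i − KE_f)/KE_i = 0.06363.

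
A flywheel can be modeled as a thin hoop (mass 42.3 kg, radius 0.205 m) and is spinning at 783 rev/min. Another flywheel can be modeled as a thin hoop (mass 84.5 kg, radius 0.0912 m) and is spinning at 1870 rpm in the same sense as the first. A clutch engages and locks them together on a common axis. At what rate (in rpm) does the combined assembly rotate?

|ω_f| ≈ 1090 rpm

The coupling torques are internal; angular momentum about the shared axis is conserved.
Moments of inertia: I_A = (42.3)(0.205)² = 1.778 kg·m²; I_B = (84.5)(0.0912)² = 0.7028 kg·m².
Taking A's sense as positive: L = (1.778)(783) + (0.7028)(1870) = 2706 kg·m²·rpm.
Combined I = 1.778 + 0.7028 = 2.480 kg·m².
ω_f = L / I = 2706 / 2.480 = 1091 rpm.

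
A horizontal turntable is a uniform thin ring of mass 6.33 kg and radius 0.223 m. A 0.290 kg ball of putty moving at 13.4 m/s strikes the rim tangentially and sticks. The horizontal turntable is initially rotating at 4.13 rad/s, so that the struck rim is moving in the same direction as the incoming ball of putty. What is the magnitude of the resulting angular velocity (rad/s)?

|ω_f| ≈ 6.58 rad/s

About the axle the impulsive forces during the collision are internal, so angular momentum about that axis is conserved.
I_p = (6.33)(0.223)² = 0.3148 kg·m². Taking the sense of the ball of putty's angular momentum as positive, L_{ball} = m v R = (0.290)(13.4)(0.223) = 0.8666 kg·m²/s.
L_i = +I_p ω_p + m v R = +(0.3148)(4.13) + 0.8666 = 2.167 kg·m²/s.
After sticking, I_f = I_p + m R² = 0.3148 + (0.290)(0.223)² = 0.3292 kg·m².
ω_f = L_i / I_f = 2.167 / 0.3292 = 6.581 rad/s.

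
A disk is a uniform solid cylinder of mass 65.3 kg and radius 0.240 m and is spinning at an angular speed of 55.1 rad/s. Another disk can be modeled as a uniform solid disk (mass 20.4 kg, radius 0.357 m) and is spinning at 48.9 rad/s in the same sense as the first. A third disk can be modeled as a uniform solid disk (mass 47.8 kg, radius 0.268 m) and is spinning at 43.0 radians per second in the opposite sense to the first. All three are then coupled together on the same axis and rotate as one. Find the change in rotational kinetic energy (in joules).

The coupling torques are internal; angular momentum about the shared axis is conserved.
Moments of inertia: I_A = ½(65.3)(0.240)² = 1.881 kg·m²; I_B = ½(20.4)(0.357)² = 1.300 kg·m²; I_C = ½(47.8)(0.268)² = 1.717 kg·m².
Taking A's sense as positive: L = (1.881)(55.1) + (1.300)(48.9) − (1.717)(43.0) = 93.38 kg·m²·rad/s.
Combined I = 1.881 + 1.300 + 1.717 = 4.897 kg·m².
ω_f = L / I = 93.38 / 4.897 = 19.07 rad/s.
KE_i = ½ΣIω² = 5996 J; KE_f = ½(4.897)(19.07)² = 890.3 J.

ΔKE ≈ -5110 J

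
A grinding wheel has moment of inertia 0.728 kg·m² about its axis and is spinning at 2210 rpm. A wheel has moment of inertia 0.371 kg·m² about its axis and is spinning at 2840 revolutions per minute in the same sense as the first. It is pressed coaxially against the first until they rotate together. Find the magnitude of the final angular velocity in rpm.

|ω_f| ≈ 2420 rpm

The coupling torques are internal; angular momentum about the shared axis is conserved.
Taking A's sense as positive: L = (0.7280)(2210) + (0.3710)(2840) = 2663 kg·m²·rpm.
Combined I = 0.7280 + 0.3710 = 1.099 kg·m².
ω_f = L / I = 2663 / 1.099 = 2423 rpm.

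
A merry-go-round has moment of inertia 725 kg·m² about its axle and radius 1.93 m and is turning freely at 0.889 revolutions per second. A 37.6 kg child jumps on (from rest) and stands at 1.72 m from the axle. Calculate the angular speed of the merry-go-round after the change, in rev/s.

ω_f ≈ 0.771 rev/s

The added mass arrives with no angular momentum about the axle, and any external torque about the axle is negligible, so the system's angular momentum is conserved.
Added inertia Σmr² = (37.6)(1.72)² = 111.2 kg·m²; I_f = 725.0 + 111.2 = 836.2 kg·m².
ω_f = I_p ω_i / I_f = (725.0)(0.889) / 836.2 = 0.7707 rev/s.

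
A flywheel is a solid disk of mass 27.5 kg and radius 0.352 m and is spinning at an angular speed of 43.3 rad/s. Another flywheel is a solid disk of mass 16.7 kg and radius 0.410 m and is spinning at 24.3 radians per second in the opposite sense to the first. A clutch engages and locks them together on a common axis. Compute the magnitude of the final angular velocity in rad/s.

|ω_f| ≈ 12.8 rad/s

No external torque acts about the common axis, so total angular momentum is conserved.
Moments of inertia: I_A = ½(27.5)(0.352)² = 1.704 kg·m²; I_B = ½(16.7)(0.410)² = 1.404 kg·m².
Taking A's sense as positive: L = (1.704)(43.3) − (1.404)(24.3) = 39.66 kg·m²·rad/s.
Combined I = 1.704 + 1.404 = 3.107 kg·m².
ω_f = L / I = 39.66 / 3.107 = 12.76 rad/s.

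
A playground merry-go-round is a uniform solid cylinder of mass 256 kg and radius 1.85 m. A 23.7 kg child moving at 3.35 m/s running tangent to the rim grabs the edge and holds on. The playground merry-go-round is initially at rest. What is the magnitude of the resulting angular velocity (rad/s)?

The axle reaction passes through the axle and exerts no torque about it; angular momentum about the axle is conserved through the impact.
I_p = ½(256)(1.85)² = 438.1 kg·m². Taking the sense of the child's angular momentum as positive, L_{child} = m v R = (23.7)(3.35)(1.85) = 146.9 kg·m²/s.
L_i = 0 + 146.9 = 146.9 kg·m²/s.
After sticking, I_f = I_p + m R² = 438.1 + (23.7)(1.85)² = 519.2 kg·m².
ω_f = L_i / I_f = 146.9 / 519.2 = 0.2829 rad/s.

|ω_f| ≈ 0.283 rad/s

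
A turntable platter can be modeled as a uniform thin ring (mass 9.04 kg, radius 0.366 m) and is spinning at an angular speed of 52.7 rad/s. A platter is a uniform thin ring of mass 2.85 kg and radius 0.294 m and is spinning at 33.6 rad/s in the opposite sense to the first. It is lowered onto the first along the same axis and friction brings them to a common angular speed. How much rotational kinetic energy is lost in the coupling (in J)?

ΔKE lost ≈ 762 J

No external torque acts about the common axis, so total angular momentum is conserved.
Moments of inertia: I_A = (9.04)(0.366)² = 1.211 kg·m²; I_B = (2.85)(0.294)² = 0.2463 kg·m².
Taking A's sense as positive: L = (1.211)(52.7) − (0.2463)(33.6) = 55.54 kg·m²·rad/s.
Combined I = 1.211 + 0.2463 = 1.457 kg·m².
ω_f = L / I = 55.54 / 1.457 = 38.11 rad/s.
KE_i = ½ΣIω² = 1821 J; KE_f = ½(1.457)(38.11)² = 1058 J.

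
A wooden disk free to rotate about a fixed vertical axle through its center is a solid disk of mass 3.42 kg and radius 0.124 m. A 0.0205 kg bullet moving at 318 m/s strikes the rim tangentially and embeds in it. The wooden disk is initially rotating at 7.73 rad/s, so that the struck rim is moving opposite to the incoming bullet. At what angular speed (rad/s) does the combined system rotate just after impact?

About the axle the impulsive forces during the collision are internal, so angular momentum about that axis is conserved.
I_p = ½(3.42)(0.124)² = 0.02629 kg·m². Taking the sense of the bullet's angular momentum as positive, L_{bullet} = m v R = (0.0205)(318)(0.124) = 0.8084 kg·m²/s.
L_i = −I_p ω_p + m v R = −(0.02629)(7.73) + 0.8084 = 0.6051 kg·m²/s.
After sticking, I_f = I_p + m R² = 0.02629 + (0.0205)(0.124)² = 0.02661 kg·m².
ω_f = L_i / I_f = 0.6051 / 0.02661 = 22.74 rad/s.

|ω_f| ≈ 22.7 rad/s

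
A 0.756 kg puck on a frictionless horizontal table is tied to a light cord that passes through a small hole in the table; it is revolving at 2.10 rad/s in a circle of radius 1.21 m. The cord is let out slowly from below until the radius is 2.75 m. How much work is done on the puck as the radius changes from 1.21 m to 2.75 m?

W ≈ -1.97 J

The constraining force is radial, so m r² ω about the center is conserved.
ω₂ = ω₁ (r₁/r₂)² = (2.10)(1.21/2.75)² = 0.4066 rad/s.
W = ΔKE = ½m(v₂² − v₁²) = -1.968 J.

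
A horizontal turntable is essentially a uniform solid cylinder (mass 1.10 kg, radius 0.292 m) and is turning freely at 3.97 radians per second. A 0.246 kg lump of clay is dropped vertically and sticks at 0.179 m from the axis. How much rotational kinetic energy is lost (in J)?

No external torque acts about the axis; L_before = L_after.
I_p = ½(1.10)(0.292)² = 0.04690 kg·m².
Added inertia Σmr² = (0.246)(0.179)² = 0.007882 kg·m²; I_f = 0.04690 + 0.007882 = 0.05478 kg·m².
ω_f = I_p ω_i / I_f = (0.04690)(3.97) / 0.05478 = 3.399 rad/s.
KE_i = ½(0.04690)(3.970 rad/s)² = 0.3696 J; KE_f = ½(0.05478)(3.399)² = 0.3164 J.

energy lost ≈ 0.0532 J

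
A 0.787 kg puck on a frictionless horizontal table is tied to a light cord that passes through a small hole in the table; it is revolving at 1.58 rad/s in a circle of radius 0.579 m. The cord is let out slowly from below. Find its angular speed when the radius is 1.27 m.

ω₂ ≈ 0.328 rad/s

The constraining force is radial, so m r² ω about the center is conserved.
ω₂ = ω₁ (r₁/r₂)² = (1.58)(0.579/1.27)² = 0.3284 rad/s.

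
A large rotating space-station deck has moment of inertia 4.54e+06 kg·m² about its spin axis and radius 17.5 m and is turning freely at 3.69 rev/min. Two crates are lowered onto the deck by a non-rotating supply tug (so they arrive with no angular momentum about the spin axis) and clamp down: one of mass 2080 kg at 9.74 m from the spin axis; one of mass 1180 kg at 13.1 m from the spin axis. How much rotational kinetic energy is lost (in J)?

energy lost ≈ 27400 J

The added mass arrives with no angular momentum about the spin axis, and any external torque about the spin axis is negligible, so the system's angular momentum is conserved.
Added inertia Σmr² = (2080)(9.74)² + (1180)(13.1)² = 3.998e+05 kg·m²; I_f = 4.540e+06 + 3.998e+05 = 4.940e+06 kg·m².
ω_f = I_p ω_i / I_f = (4.540e+06)(3.69) / 4.940e+06 = 3.391 rpm.
KE_i = ½(4.540e+06)(0.3864 rad/s)² = 3.390e+05 J; KE_f = ½(4.940e+06)(0.3551)² = 3.115e+05 J.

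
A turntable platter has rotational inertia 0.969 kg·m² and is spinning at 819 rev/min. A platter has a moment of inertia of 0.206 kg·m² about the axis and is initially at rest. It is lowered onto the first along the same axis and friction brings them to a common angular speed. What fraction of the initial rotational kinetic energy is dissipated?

The coupling torques are internal; angular momentum about the shared axis is conserved.
Taking A's sense as positive: L = (0.9690)(819) = 793.6 kg·m²·rpm.
Combined I = 0.9690 + 0.2060 = 1.175 kg·m².
ω_f = L / I = 793.6 / 1.175 = 675.4 rpm.
KE_i = ½ΣIω² = 3564 J; KE_f = ½(1.175)(70.73)² = 2939 J.
Fraction dissipated = (KE_i − KE_f)/KE_i = 0.1753.

fraction ≈ 0.175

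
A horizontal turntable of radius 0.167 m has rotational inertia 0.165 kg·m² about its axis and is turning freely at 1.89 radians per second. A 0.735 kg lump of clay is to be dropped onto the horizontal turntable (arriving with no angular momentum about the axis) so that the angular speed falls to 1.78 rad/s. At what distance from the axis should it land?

r ≈ 0.118 m

The added mass arrives with no angular momentum about the axis, and any external torque about the axis is negligible, so the system's angular momentum is conserved.
I_p ω_i = (I_p + m r²) ω_f ⇒ m r² = I_p(ω_i/ω_f − 1) = 0.1650(1.89/1.78 − 1) = 0.01020 kg·m².
r = √(0.01020/0.735) = 0.1178 m.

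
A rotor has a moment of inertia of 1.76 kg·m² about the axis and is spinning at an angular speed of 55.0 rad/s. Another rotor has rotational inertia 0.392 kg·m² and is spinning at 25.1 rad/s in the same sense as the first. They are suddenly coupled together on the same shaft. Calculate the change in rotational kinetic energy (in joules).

The coupling torques are internal; angular momentum about the shared axis is conserved.
Taking A's sense as positive: L = (1.760)(55.0) + (0.3920)(25.1) = 106.6 kg·m²·rad/s.
Combined I = 1.760 + 0.3920 = 2.152 kg·m².
ω_f = L / I = 106.6 / 2.152 = 49.55 rad/s.
KE_i = ½ΣIω² = 2785 J; KE_f = ½(2.152)(49.55)² = 2642 J.

ΔKE ≈ -143 J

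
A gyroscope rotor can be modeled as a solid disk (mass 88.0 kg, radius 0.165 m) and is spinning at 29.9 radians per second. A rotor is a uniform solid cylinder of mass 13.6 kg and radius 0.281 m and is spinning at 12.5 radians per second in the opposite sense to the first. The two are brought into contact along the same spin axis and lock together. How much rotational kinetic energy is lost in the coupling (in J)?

The coupling torques are internal; angular momentum about the shared axis is conserved.
Moments of inertia: I_A = ½(88.0)(0.165)² = 1.198 kg·m²; I_B = ½(13.6)(0.281)² = 0.5369 kg·m².
Taking A's sense as positive: L = (1.198)(29.9) − (0.5369)(12.5) = 29.11 kg·m²·rad/s.
Combined I = 1.198 + 0.5369 = 1.735 kg·m².
ω_f = L / I = 29.11 / 1.735 = 16.78 rad/s.
KE_i = ½ΣIω² = 577.4 J; KE_f = ½(1.735)(16.78)² = 244.2 J.

ΔKE lost ≈ 333 J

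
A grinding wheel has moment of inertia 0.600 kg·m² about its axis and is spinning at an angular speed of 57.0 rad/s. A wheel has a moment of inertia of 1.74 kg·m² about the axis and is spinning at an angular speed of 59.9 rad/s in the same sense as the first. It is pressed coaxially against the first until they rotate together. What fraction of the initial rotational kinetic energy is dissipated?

fraction ≈ 0.000458

No external torque acts about the common axis, so total angular momentum is conserved.
Taking A's sense as positive: L = (0.6000)(57.0) + (1.740)(59.9) = 138.4 kg·m²·rad/s.
Combined I = 0.6000 + 1.740 = 2.340 kg·m².
ω_f = L / I = 138.4 / 2.340 = 59.16 rad/s.
KE_i = ½ΣIω² = 4096 J; KE_f = ½(2.340)(59.16)² = 4094 J.
Fraction dissipated = (KE_i − KE_f)/KE_i = 0.0004580.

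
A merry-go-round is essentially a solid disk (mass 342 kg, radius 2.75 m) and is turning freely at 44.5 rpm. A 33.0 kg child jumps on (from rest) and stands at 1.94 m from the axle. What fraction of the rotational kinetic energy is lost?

No external torque acts about the axle; L_before = L_after.
I_p = ½(342)(2.75)² = 1293 kg·m².
Added inertia Σmr² = (33.0)(1.94)² = 124.2 kg·m²; I_f = 1293 + 124.2 = 1417 kg·m².
ω_f = I_p ω_i / I_f = (1293)(44.5) / 1417 = 40.60 rpm.
KE_i = ½(1293)(4.660 rad/s)² = 14040 J; KE_f = ½(1417)(4.252)² = 12810 J.
Fraction lost = 0.08763.

fraction ≈ 0.0876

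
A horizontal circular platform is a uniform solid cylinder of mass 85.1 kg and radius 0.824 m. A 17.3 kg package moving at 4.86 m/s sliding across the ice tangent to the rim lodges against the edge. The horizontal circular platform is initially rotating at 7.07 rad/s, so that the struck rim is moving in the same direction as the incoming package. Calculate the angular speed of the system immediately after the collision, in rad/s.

|ω_f| ≈ 6.73 rad/s

About the central axle the impulsive forces during the collision are internal, so angular momentum about that axis is conserved.
I_p = ½(85.1)(0.824)² = 28.89 kg·m². Taking the sense of the package's angular momentum as positive, L_{package} = m v R = (17.3)(4.86)(0.824) = 69.28 kg·m²/s.
L_i = +I_p ω_p + m v R = +(28.89)(7.07) + 69.28 = 273.5 kg·m²/s.
After sticking, I_f = I_p + m R² = 28.89 + (17.3)(0.824)² = 40.64 kg·m².
ω_f = L_i / I_f = 273.5 / 40.64 = 6.731 rad/s.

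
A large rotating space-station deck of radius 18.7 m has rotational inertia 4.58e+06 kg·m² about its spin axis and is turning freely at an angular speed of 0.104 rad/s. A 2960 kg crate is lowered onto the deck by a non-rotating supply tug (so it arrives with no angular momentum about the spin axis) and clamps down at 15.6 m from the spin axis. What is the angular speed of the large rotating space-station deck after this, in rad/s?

ω_f ≈ 0.0899 rad/s

No external torque acts about the spin axis; L_before = L_after.
Added inertia Σmr² = (2960)(15.6)² = 7.203e+05 kg·m²; I_f = 4.580e+06 + 7.203e+05 = 5.300e+06 kg·m².
ω_f = I_p ω_i / I_f = (4.580e+06)(0.104) / 5.300e+06 = 0.08987 rad/s.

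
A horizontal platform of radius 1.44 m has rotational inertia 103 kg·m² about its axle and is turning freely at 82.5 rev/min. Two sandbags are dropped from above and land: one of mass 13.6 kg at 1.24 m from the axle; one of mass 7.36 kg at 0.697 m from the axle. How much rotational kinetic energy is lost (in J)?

energy lost ≈ 738 J

No external torque acts about the axle; L_before = L_after.
Added inertia Σmr² = (13.6)(1.24)² + (7.36)(0.697)² = 24.49 kg·m²; I_f = 103.0 + 24.49 = 127.5 kg·m².
ω_f = I_p ω_i / I_f = (103.0)(82.5) / 127.5 = 66.65 rpm.
KE_i = ½(103.0)(8.639 rad/s)² = 3844 J; KE_f = ½(127.5)(6.980)² = 3106 J.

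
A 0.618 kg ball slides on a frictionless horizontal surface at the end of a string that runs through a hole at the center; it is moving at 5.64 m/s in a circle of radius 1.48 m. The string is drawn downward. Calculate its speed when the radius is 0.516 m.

The only horizontal force on the mass is along the cord (radial), so it exerts no torque about the hole and angular momentum m v r is conserved.
v₂ = v₁ r₁ / r₂ = (5.64)(1.48) / (0.516) = 16.18 m/s.

v₂ ≈ 16.2 m/s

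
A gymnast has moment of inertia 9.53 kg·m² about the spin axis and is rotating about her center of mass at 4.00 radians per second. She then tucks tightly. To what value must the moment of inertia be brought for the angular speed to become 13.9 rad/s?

I₂ ≈ 2.74 kg·m²

No external torque acts about the spin axis, so angular momentum is conserved.
I₂ = I₁ω₁ / ω₂ = (9.53)(4.00) / (13.9) = 2.742 kg·m².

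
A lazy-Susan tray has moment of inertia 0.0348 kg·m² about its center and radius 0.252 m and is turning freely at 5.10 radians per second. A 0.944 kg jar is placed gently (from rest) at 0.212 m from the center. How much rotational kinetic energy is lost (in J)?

No external torque acts about the center; L_before = L_after.
Added inertia Σmr² = (0.944)(0.212)² = 0.04243 kg·m²; I_f = 0.03480 + 0.04243 = 0.07723 kg·m².
ω_f = I_p ω_i / I_f = (0.03480)(5.10) / 0.07723 = 2.298 rad/s.
KE_i = ½(0.03480)(5.100 rad/s)² = 0.4526 J; KE_f = ½(0.07723)(2.298)² = 0.2039 J.

energy lost ≈ 0.249 J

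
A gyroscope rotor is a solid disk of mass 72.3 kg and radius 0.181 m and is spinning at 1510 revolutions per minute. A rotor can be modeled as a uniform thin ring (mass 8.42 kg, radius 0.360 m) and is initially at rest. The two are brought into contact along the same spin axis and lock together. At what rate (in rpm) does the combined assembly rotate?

|ω_f| ≈ 786 rpm

No external torque acts about the common axis, so total angular momentum is conserved.
Moments of inertia: I_A = ½(72.3)(0.181)² = 1.184 kg·m²; I_B = (8.42)(0.360)² = 1.091 kg·m².
Taking A's sense as positive: L = (1.184)(1510) = 1788 kg·m²·rpm.
Combined I = 1.184 + 1.091 = 2.276 kg·m².
ω_f = L / I = 1788 / 2.276 = 785.9 rpm.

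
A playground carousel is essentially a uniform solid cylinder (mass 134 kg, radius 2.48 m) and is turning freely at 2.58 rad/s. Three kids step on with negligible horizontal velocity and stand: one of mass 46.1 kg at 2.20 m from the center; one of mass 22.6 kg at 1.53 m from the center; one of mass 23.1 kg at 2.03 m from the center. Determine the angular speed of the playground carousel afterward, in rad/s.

The added mass arrives with no angular momentum about the center, and any external torque about the center is negligible, so the system's angular momentum is conserved.
I_p = ½(134)(2.48)² = 412.1 kg·m².
Added inertia Σmr² = (46.1)(2.20)² + (22.6)(1.53)² + (23.1)(2.03)² = 371.2 kg·m²; I_f = 412.1 + 371.2 = 783.3 kg·m².
ω_f = I_p ω_i / I_f = (412.1)(2.58) / 783.3 = 1.357 rad/s.

ω_f ≈ 1.36 rad/s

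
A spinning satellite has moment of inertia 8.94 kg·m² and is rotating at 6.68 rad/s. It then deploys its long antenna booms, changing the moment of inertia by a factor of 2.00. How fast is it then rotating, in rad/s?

ω₂ ≈ 3.34 rad/s

Angular momentum about the spin axis is conserved since the torque about it is zero.
I₂ = 2.00 × 8.94 = 17.88 kg·m².
ω₂ = I₁ω₁ / I₂ = (8.940)(6.68 rad/s) / (17.88) = 3.340 rad/s.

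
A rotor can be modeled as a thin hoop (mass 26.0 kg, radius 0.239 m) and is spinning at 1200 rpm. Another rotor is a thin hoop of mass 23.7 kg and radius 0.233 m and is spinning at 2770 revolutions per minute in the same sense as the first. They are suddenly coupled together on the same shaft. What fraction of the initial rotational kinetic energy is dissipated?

No external torque acts about the common axis, so total angular momentum is conserved.
Moments of inertia: I_A = (26.0)(0.239)² = 1.485 kg·m²; I_B = (23.7)(0.233)² = 1.287 kg·m².
Taking A's sense as positive: L = (1.485)(1200) + (1.287)(2770) = 5346 kg·m²·rpm.
Combined I = 1.485 + 1.287 = 2.772 kg·m².
ω_f = L / I = 5346 / 2.772 = 1929 rpm.
KE_i = ½ΣIω² = 65860 J; KE_f = ½(2.772)(202.0)² = 56540 J.
Fraction dissipated = (KE_i − KE_f)/KE_i = 0.1415.

fraction ≈ 0.141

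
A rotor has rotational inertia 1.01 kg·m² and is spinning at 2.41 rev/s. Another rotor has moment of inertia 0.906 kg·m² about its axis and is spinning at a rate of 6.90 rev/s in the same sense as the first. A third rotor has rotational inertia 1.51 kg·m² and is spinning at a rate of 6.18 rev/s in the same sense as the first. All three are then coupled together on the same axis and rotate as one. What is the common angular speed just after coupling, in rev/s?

|ω_f| ≈ 5.26 rev/s

No external torque acts about the common axis, so total angular momentum is conserved.
Taking A's sense as positive: L = (1.010)(2.41) + (0.9060)(6.90) + (1.510)(6.18) = 18.02 kg·m²·rev/s.
Combined I = 1.010 + 0.9060 + 1.510 = 3.426 kg·m².
ω_f = L / I = 18.02 / 3.426 = 5.259 rev/s.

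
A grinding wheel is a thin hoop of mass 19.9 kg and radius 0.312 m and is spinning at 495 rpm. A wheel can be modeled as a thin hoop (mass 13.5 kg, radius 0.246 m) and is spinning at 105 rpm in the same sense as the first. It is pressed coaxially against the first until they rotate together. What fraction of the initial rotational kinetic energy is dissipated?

No external torque acts about the common axis, so total angular momentum is conserved.
Moments of inertia: I_A = (19.9)(0.312)² = 1.937 kg·m²; I_B = (13.5)(0.246)² = 0.8170 kg·m².
Taking A's sense as positive: L = (1.937)(495) + (0.8170)(105) = 1045 kg·m²·rpm.
Combined I = 1.937 + 0.8170 = 2.754 kg·m².
ω_f = L / I = 1045 / 2.754 = 379.3 rpm.
KE_i = ½ΣIω² = 2652 J; KE_f = ½(2.754)(39.72)² = 2173 J.
Fraction dissipated = (KE_i − KE_f)/KE_i = 0.1807.

fraction ≈ 0.181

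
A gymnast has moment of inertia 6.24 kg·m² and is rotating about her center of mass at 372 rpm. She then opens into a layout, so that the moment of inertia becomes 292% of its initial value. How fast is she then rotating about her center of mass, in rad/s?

With no external torque about the axis, L is conserved: I₁ω₁ = I₂ω₂.
I₂ = 2.92 × 6.24 = 18.22 kg·m².
ω₂ = I₁ω₁ / I₂ = (6.240)(372 rpm) / (18.22) = 127.4 rpm = 13.34 rad/s.

ω₂ ≈ 13.3 rad/s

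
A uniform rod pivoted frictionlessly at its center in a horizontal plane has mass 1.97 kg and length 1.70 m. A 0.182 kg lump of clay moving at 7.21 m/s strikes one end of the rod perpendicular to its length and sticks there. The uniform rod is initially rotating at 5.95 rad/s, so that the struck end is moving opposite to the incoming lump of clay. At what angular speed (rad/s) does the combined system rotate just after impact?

About the pivot the impulsive forces during the collision are internal, so angular momentum about that axis is conserved.
I_p = (1/12)(1.97)(1.70)² = 0.4744 kg·m². Taking the sense of the lump of clay's angular momentum as positive, L_{lump} = m v R = (0.182)(7.21)(1.70/2) = 1.115 kg·m²/s.
L_i = −I_p ω_p + m v R = −(0.4744)(5.95) + 1.115 = -1.708 kg·m²/s.
After sticking, I_f = I_p + m R² = 0.4744 + (0.182)(1.70/2)² = 0.6059 kg·m².
ω_f = L_i / I_f = -1.708 / 0.6059 = -2.818 rad/s.

|ω_f| ≈ 2.82 rad/s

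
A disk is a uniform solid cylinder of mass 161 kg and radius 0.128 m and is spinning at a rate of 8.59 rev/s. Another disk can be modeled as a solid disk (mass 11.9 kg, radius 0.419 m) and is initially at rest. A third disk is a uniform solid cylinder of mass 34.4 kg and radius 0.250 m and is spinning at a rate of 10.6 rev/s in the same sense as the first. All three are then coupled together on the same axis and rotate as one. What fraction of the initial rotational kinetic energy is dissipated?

The coupling torques are internal; angular momentum about the shared axis is conserved.
Moments of inertia: I_A = ½(161)(0.128)² = 1.319 kg·m²; I_B = ½(11.9)(0.419)² = 1.045 kg·m²; I_C = ½(34.4)(0.250)² = 1.075 kg·m².
Taking A's sense as positive: L = (1.319)(8.59) + (1.075)(10.6) = 22.72 kg·m²·rev/s.
Combined I = 1.319 + 1.045 + 1.075 = 3.438 kg·m².
ω_f = L / I = 22.72 / 3.438 = 6.609 rev/s.
KE_i = ½ΣIω² = 4305 J; KE_f = ½(3.438)(41.52)² = 2964 J.
Fraction dissipated = (KE_i − KE_f)/KE_i = 0.3114.

fraction ≈ 0.311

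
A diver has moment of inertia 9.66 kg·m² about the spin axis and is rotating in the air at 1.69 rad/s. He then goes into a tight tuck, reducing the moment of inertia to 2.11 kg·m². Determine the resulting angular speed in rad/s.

With no external torque about the axis, L is conserved: I₁ω₁ = I₂ω₂.
ω₂ = I₁ω₁ / I₂ = (9.660)(1.69 rad/s) / (2.110) = 7.737 rad/s.

ω₂ ≈ 7.74 rad/s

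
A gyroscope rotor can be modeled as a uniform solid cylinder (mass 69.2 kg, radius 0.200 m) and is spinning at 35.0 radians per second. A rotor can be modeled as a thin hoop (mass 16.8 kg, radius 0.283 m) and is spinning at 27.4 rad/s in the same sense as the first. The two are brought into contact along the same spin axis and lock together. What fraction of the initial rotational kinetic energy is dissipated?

No external torque acts about the common axis, so total angular momentum is conserved.
Moments of inertia: I_A = ½(69.2)(0.200)² = 1.384 kg·m²; I_B = (16.8)(0.283)² = 1.345 kg·m².
Taking A's sense as positive: L = (1.384)(35.0) + (1.345)(27.4) = 85.31 kg·m²·rad/s.
Combined I = 1.384 + 1.345 = 2.729 kg·m².
ω_f = L / I = 85.31 / 2.729 = 31.25 rad/s.
KE_i = ½ΣIω² = 1353 J; KE_f = ½(2.729)(31.25)² = 1333 J.
Fraction dissipated = (KE_i − KE_f)/KE_i = 0.01456.

fraction ≈ 0.0146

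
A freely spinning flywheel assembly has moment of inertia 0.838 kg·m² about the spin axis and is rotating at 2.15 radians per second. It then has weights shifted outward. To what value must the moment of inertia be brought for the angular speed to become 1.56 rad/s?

With no external torque about the axis, L is conserved: I₁ω₁ = I₂ω₂.
I₂ = I₁ω₁ / ω₂ = (0.838)(2.15) / (1.56) = 1.155 kg·m².

I₂ ≈ 1.15 kg·m²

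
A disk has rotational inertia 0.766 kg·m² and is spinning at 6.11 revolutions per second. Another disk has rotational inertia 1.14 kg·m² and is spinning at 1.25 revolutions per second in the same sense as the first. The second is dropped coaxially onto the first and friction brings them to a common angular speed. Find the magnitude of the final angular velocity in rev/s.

|ω_f| ≈ 3.20 rev/s

No external torque acts about the common axis, so total angular momentum is conserved.
Taking A's sense as positive: L = (0.7660)(6.11) + (1.140)(1.25) = 6.105 kg·m²·rev/s.
Combined I = 0.7660 + 1.140 = 1.906 kg·m².
ω_f = L / I = 6.105 / 1.906 = 3.203 rev/s.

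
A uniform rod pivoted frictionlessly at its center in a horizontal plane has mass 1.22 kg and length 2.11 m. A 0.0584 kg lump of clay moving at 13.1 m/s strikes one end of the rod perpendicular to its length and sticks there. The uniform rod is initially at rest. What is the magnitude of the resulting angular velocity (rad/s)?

|ω_f| ≈ 1.56 rad/s

About the pivot the impulsive forces during the collision are internal, so angular momentum about that axis is conserved.
I_p = (1/12)(1.22)(2.11)² = 0.4526 kg·m². Taking the sense of the lump of clay's angular momentum as positive, L_{lump} = m v R = (0.0584)(13.1)(2.11/2) = 0.8071 kg·m²/s.
L_i = 0 + 0.8071 = 0.8071 kg·m²/s.
After sticking, I_f = I_p + m R² = 0.4526 + (0.0584)(2.11/2)² = 0.5176 kg·m².
ω_f = L_i / I_f = 0.8071 / 0.5176 = 1.559 rad/s.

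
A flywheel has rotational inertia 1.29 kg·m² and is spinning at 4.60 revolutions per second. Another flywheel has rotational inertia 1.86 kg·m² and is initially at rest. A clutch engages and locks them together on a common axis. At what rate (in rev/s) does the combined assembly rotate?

|ω_f| ≈ 1.88 rev/s

The coupling torques are internal; angular momentum about the shared axis is conserved.
Taking A's sense as positive: L = (1.290)(4.60) = 5.934 kg·m²·rev/s.
Combined I = 1.290 + 1.860 = 3.150 kg·m².
ω_f = L / I = 5.934 / 3.150 = 1.884 rev/s.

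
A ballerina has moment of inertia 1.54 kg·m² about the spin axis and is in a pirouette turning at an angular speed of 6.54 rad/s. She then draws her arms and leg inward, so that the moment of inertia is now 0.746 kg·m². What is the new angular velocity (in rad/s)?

ω₂ ≈ 13.5 rad/s

With no external torque about the axis, L is conserved: I₁ω₁ = I₂ω₂.
ω₂ = I₁ω₁ / I₂ = (1.540)(6.54 rad/s) / (0.7460) = 13.50 rad/s.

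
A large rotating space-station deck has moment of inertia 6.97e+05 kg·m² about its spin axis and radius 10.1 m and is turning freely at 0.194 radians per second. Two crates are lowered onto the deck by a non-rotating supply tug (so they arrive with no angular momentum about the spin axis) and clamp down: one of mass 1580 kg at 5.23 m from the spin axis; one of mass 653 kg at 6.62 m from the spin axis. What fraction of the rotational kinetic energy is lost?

The added mass arrives with no angular momentum about the spin axis, and any external torque about the spin axis is negligible, so the system's angular momentum is conserved.
Added inertia Σmr² = (1580)(5.23)² + (653)(6.62)² = 71830 kg·m²; I_f = 6.970e+05 + 71830 = 7.688e+05 kg·m².
ω_f = I_p ω_i / I_f = (6.970e+05)(0.194) / 7.688e+05 = 0.1759 rad/s.
KE_i = ½(6.970e+05)(0.1940 rad/s)² = 13120 J; KE_f = ½(7.688e+05)(0.1759)² = 11890 J.
Fraction lost = 0.09343.

fraction ≈ 0.0934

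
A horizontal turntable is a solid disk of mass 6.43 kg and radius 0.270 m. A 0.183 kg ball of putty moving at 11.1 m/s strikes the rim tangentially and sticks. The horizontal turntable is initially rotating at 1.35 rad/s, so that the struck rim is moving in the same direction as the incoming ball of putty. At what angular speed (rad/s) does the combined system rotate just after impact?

|ω_f| ≈ 3.49 rad/s

About the axle the impulsive forces during the collision are internal, so angular momentum about that axis is conserved.
I_p = ½(6.43)(0.270)² = 0.2344 kg·m². Taking the sense of the ball of putty's angular momentum as positive, L_{ball} = m v R = (0.183)(11.1)(0.270) = 0.5485 kg·m²/s.
L_i = +I_p ω_p + m v R = +(0.2344)(1.35) + 0.5485 = 0.8649 kg·m²/s.
After sticking, I_f = I_p + m R² = 0.2344 + (0.183)(0.270)² = 0.2477 kg·m².
ω_f = L_i / I_f = 0.8649 / 0.2477 = 3.491 rad/s.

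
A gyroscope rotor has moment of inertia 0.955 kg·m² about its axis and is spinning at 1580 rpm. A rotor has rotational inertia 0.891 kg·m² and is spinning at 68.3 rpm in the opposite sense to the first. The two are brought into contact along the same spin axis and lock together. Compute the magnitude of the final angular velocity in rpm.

|ω_f| ≈ 784 rpm

No external torque acts about the common axis, so total angular momentum is conserved.
Taking A's sense as positive: L = (0.9550)(1580) − (0.8910)(68.3) = 1448 kg·m²·rpm.
Combined I = 0.9550 + 0.8910 = 1.846 kg·m².
ω_f = L / I = 1448 / 1.846 = 784.4 rpm.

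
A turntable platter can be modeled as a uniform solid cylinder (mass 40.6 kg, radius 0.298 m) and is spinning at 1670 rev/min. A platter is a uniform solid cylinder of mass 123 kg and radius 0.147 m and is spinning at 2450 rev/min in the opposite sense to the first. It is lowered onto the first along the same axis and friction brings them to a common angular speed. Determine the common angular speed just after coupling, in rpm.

The coupling torques are internal; angular momentum about the shared axis is conserved.
Moments of inertia: I_A = ½(40.6)(0.298)² = 1.803 kg·m²; I_B = ½(123)(0.147)² = 1.329 kg·m².
Taking A's sense as positive: L = (1.803)(1670) − (1.329)(2450) = -245.4 kg·m²·rpm.
Combined I = 1.803 + 1.329 = 3.132 kg·m².
ω_f = L / I = -245.4 / 3.132 = -78.36 rpm.

|ω_f| ≈ 78.4 rpm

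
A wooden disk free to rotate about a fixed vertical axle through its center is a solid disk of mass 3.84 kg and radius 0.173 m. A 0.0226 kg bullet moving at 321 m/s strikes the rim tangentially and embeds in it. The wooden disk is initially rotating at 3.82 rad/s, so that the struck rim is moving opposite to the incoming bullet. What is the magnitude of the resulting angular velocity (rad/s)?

|ω_f| ≈ 17.8 rad/s

About the axle the impulsive forces during the collision are internal, so angular momentum about that axis is conserved.
I_p = ½(3.84)(0.173)² = 0.05746 kg·m². Taking the sense of the bullet's angular momentum as positive, L_{bullet} = m v R = (0.0226)(321)(0.173) = 1.255 kg·m²/s.
L_i = −I_p ω_p + m v R = −(0.05746)(3.82) + 1.255 = 1.036 kg·m²/s.
After sticking, I_f = I_p + m R² = 0.05746 + (0.0226)(0.173)² = 0.05814 kg·m².
ω_f = L_i / I_f = 1.036 / 0.05814 = 17.81 rad/s.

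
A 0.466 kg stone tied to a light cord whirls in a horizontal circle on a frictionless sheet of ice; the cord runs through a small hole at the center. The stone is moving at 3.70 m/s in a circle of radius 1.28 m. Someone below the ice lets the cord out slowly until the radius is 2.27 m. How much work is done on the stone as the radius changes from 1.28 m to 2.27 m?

W ≈ -2.18 J

The only horizontal force on the mass is along the cord (radial), so it exerts no torque about the hole and angular momentum m v r is conserved.
v₂ = v₁ r₁ / r₂ = (3.70)(1.28) / (2.27) = 2.086 m/s.
W = ΔKE = ½m(v₂² − v₁²) = -2.176 J.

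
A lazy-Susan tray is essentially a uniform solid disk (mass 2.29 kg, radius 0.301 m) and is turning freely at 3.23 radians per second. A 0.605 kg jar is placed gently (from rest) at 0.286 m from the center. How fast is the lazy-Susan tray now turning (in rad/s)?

ω_f ≈ 2.19 rad/s

The added mass arrives with no angular momentum about the center, and any external torque about the center is negligible, so the system's angular momentum is conserved.
I_p = ½(2.29)(0.301)² = 0.1037 kg·m².
Added inertia Σmr² = (0.605)(0.286)² = 0.04949 kg·m²; I_f = 0.1037 + 0.04949 = 0.1532 kg·m².
ω_f = I_p ω_i / I_f = (0.1037)(3.23) / 0.1532 = 2.187 rad/s.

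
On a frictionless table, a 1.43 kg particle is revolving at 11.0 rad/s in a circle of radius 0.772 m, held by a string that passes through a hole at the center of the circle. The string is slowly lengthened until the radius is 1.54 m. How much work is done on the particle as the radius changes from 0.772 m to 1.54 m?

No torque about the axis ⇒ m r₁² ω₁ = m r₂² ω₂.
ω₂ = ω₁ (r₁/r₂)² = (11.0)(0.772/1.54)² = 2.764 rad/s.
W = ΔKE = ½m(v₂² − v₁²) = -38.60 J.

W ≈ -38.6 J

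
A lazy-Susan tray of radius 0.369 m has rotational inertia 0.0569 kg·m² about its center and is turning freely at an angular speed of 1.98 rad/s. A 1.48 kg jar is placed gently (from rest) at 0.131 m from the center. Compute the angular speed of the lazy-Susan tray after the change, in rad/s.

No external torque acts about the center; L_before = L_after.
Added inertia Σmr² = (1.48)(0.131)² = 0.02540 kg·m²; I_f = 0.05690 + 0.02540 = 0.08230 kg·m².
ω_f = I_p ω_i / I_f = (0.05690)(1.98) / 0.08230 = 1.369 rad/s.

ω_f ≈ 1.37 rad/s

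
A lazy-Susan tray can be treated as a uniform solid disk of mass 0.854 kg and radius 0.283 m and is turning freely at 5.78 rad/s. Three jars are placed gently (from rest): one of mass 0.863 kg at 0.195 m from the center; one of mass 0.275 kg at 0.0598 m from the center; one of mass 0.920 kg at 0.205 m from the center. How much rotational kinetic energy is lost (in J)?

energy lost ≈ 0.388 J

No external torque acts about the center; L_before = L_after.
I_p = ½(0.854)(0.283)² = 0.03420 kg·m².
Added inertia Σmr² = (0.863)(0.195)² + (0.275)(0.0598)² + (0.920)(0.205)² = 0.07246 kg·m²; I_f = 0.03420 + 0.07246 = 0.1067 kg·m².
ω_f = I_p ω_i / I_f = (0.03420)(5.78) / 0.1067 = 1.853 rad/s.
KE_i = ½(0.03420)(5.780 rad/s)² = 0.5713 J; KE_f = ½(0.1067)(1.853)² = 0.1832 J.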